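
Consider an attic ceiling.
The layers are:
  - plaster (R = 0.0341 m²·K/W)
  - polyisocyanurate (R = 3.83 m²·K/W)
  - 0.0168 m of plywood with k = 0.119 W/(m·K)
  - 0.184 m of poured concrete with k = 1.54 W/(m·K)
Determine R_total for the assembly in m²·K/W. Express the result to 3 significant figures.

0.0168/0.119 = 0.1412
0.184/1.54 = 0.1195
R_total = 0.0341 + 3.83 + 0.1412 + 0.1195 = 4.125 m²·K/W

4.12 m²·K/W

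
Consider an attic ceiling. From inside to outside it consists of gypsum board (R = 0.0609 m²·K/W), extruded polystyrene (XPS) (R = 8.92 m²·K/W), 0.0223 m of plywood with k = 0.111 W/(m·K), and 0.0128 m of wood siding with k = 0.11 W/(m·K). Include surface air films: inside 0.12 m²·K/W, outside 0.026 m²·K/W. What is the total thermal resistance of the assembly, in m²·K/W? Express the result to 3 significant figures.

9.44 m²·K/W

0.0223/0.111 = 0.2009
0.0128/0.11 = 0.1164
R_total = 0.12 + 0.0609 + 8.92 + 0.2009 + 0.1164 + 0.026 = 9.444 m²·K/W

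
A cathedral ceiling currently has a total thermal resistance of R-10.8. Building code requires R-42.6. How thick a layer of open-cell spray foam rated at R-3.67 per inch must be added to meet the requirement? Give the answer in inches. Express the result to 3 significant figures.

8.66 in

ΔR = 42.6 − 10.8 = 31.8 ft²·°F·h/BTU
L = ΔR / (R/in) = 31.8/3.67 = 8.665 in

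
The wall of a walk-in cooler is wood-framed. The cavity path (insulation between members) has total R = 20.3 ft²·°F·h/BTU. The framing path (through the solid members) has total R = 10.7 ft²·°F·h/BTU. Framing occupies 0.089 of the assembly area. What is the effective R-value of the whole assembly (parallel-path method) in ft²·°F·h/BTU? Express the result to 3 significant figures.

U_eff = 0.911/20.3 + 0.089/10.7 = 0.04488 + 0.008318 = 0.05319
R_eff = 1/U_eff = 18.8 ft²·°F·h/BTU

18.8 ft²·°F·h/BTU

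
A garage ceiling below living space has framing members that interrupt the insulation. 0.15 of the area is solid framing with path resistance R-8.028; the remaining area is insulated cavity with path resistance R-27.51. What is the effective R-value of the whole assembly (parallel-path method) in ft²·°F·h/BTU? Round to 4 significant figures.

20.17 ft²·°F·h/BTU

U_eff = 0.85/27.51 + 0.15/8.028 = 0.030898 + 0.018685 = 0.049582
R_eff = 1/U_eff = 20.168 ft²·°F·h/BTU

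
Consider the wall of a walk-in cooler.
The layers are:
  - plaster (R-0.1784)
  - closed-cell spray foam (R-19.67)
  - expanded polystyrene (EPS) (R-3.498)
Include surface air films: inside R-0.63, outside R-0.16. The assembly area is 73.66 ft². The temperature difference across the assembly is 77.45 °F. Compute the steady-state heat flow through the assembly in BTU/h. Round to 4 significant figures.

236.4 BTU/h

R_total = 0.63 + 0.1784 + 19.67 + 3.498 + 0.16 = 24.136 ft²·°F·h/BTU
Q = A·ΔT/R = 73.66 × 77.45 / 24.136 = 236.36 BTU/h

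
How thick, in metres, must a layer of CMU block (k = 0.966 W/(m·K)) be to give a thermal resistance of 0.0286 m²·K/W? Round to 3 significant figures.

L = R·k = 0.0286 × 0.966 = 0.02763 m

0.0276 m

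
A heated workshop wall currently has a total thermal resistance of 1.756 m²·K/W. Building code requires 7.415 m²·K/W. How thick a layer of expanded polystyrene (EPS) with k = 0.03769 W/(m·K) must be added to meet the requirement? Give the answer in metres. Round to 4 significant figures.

0.2133 m

ΔR = 7.415 − 1.756 = 5.659 m²·K/W
L = ΔR × k = 5.659 × 0.03769 = 0.21329 m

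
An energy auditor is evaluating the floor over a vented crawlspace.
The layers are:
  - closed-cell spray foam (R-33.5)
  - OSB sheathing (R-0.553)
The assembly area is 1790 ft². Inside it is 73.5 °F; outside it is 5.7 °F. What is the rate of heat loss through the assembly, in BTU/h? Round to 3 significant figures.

3560 BTU/h

R_total = 33.5 + 0.553 = 34.05 ft²·°F·h/BTU
Q = A·ΔT/R = 1790 × (73.5 − 5.7) / 34.05 = 3564 BTU/h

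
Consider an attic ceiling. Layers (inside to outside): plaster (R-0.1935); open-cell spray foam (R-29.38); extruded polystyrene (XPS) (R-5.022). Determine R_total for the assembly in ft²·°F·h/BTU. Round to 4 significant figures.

34.60 ft²·°F·h/BTU

R_total = 0.1935 + 29.38 + 5.022 = 34.596 ft²·°F·h/BTU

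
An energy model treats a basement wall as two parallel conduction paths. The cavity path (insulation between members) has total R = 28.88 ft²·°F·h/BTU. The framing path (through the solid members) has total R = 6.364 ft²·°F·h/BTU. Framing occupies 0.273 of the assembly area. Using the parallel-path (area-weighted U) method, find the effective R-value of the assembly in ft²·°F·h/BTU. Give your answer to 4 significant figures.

14.69 ft²·°F·h/BTU

U_eff = 0.727/28.88 + 0.273/6.364 = 0.025173 + 0.042898 = 0.068071
R_eff = 1/U_eff = 14.691 ft²·°F·h/BTU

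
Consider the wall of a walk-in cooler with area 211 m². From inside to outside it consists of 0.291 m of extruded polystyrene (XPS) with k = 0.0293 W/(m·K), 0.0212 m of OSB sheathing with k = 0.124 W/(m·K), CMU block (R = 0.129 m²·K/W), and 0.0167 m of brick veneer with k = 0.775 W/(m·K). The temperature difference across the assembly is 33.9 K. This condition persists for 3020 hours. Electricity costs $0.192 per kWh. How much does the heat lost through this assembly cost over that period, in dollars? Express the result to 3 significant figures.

405 dollars

0.291/0.0293 = 9.932
0.0212/0.124 = 0.171
0.0167/0.775 = 0.02155
R_total = 9.932 + 0.171 + 0.129 + 0.02155 = 10.25 m²·K/W
Q = 211 × 33.9 / 10.25 = 697.6 W
E = 697.6 W × 3020 h / 1000 = 2107 kWh
Cost = 2107 × 0.192 = $404.5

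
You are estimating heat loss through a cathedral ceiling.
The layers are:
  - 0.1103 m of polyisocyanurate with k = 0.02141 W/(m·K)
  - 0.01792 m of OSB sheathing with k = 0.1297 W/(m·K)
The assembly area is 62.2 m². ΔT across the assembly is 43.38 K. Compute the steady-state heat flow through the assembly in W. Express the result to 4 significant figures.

0.1103/0.02141 = 5.1518
0.01792/0.1297 = 0.13816
R_total = 5.1518 + 0.13816 = 5.29 m²·K/W
Q = A·ΔT/R = 62.2 × 43.38 / 5.29 = 510.07 W

510.1 W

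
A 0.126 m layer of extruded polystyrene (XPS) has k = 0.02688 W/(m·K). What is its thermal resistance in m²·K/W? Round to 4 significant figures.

R = L/k = 0.126/0.02688 = 4.6875 m²·K/W

4.688 m²·K/W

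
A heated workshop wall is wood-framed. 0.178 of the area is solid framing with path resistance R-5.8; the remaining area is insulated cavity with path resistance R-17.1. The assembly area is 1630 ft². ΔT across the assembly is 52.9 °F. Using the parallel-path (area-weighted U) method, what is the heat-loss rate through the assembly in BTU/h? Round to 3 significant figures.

6790 BTU/h

U_eff = 0.822/17.1 + 0.178/5.8 = 0.04807 + 0.03069 = 0.07876
R_eff = 1/U_eff = 12.7 ft²·°F·h/BTU
Q = 1630 × 52.9 / 12.7 = 6791 BTU/h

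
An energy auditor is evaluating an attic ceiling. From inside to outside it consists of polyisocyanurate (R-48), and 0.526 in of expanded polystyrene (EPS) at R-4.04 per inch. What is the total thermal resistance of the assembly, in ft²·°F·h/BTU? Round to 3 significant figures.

0.526 × 4.04 = 2.125
R_total = 48 + 2.125 = 50.13 ft²·°F·h/BTU

50.1 ft²·°F·h/BTU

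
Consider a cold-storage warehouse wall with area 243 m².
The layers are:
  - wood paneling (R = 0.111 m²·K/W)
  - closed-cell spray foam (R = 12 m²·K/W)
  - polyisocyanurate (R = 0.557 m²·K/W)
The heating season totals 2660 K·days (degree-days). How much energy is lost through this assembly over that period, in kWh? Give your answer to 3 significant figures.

1220 kWh

R_total = 0.111 + 12 + 0.557 = 12.67 m²·K/W
E = A × HDD × 24 / R / 1000 = 243 × 2660 × 24 / 12.67 / 1000 = 1225 kWh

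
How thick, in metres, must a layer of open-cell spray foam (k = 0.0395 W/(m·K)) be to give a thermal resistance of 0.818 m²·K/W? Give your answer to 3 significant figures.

0.0323 m

L = R·k = 0.818 × 0.0395 = 0.03231 m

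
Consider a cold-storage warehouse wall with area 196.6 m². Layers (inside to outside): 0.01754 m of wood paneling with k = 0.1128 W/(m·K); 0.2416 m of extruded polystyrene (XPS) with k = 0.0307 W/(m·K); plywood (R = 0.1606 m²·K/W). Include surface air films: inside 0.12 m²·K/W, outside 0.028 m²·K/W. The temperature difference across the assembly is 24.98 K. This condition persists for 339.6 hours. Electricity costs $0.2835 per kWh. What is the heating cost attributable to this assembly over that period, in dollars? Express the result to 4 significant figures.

0.01754/0.1128 = 0.1555
0.2416/0.0307 = 7.8697
R_total = 0.12 + 0.1555 + 7.8697 + 0.1606 + 0.028 = 8.3338 m²·K/W
Q = 196.6 × 24.98 / 8.3338 = 589.29 W
E = 589.29 W × 339.6 h / 1000 = 200.12 kWh
Cost = 200.12 × 0.2835 = $56.735

56.74 dollars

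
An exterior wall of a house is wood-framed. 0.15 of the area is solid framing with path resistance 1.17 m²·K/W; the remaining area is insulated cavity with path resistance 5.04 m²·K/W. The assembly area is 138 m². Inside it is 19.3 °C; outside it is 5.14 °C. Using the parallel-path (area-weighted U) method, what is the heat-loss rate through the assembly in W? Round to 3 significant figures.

U_eff = 0.85/5.04 + 0.15/1.17 = 0.1687 + 0.1282 = 0.2969
R_eff = 1/U_eff = 3.369 m²·K/W
Q = 138 × (19.3 − 5.14) / 3.369 = 580.1 W

580 W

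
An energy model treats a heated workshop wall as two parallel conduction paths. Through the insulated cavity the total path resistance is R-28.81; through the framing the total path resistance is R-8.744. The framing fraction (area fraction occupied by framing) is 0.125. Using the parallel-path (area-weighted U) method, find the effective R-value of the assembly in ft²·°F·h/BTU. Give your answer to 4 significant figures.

U_eff = 0.875/28.81 + 0.125/8.744 = 0.030371 + 0.014296 = 0.044667
R_eff = 1/U_eff = 22.388 ft²·°F·h/BTU

22.39 ft²·°F·h/BTU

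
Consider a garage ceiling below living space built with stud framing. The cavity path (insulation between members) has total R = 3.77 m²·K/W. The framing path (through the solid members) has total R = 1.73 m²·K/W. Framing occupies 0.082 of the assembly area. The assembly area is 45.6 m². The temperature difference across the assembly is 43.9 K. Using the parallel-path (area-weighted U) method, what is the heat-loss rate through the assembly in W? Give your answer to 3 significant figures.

U_eff = 0.918/3.77 + 0.082/1.73 = 0.2435 + 0.0474 = 0.2909
R_eff = 1/U_eff = 3.438 m²·K/W
Q = 45.6 × 43.9 / 3.438 = 582.3 W

582 W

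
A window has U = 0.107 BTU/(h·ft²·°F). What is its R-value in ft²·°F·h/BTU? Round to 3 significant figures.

9.35 ft²·°F·h/BTU

R = 1/U = 1/0.107 = 9.346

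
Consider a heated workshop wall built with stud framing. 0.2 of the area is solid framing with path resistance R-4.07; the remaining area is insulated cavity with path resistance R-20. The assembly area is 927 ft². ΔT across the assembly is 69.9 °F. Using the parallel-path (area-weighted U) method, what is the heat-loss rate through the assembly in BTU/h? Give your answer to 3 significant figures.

5780 BTU/h

U_eff = 0.8/20 + 0.2/4.07 = 0.04 + 0.04914 = 0.08914
R_eff = 1/U_eff = 11.22 ft²·°F·h/BTU
Q = 927 × 69.9 / 11.22 = 5776 BTU/h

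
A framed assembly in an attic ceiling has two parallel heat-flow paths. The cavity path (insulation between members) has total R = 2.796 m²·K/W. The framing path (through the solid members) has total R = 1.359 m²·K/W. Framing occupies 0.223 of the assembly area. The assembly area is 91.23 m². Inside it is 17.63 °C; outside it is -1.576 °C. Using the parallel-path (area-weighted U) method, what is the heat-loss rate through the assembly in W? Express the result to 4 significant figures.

U_eff = 0.777/2.796 + 0.223/1.359 = 0.2779 + 0.16409 = 0.44199
R_eff = 1/U_eff = 2.2625 m²·K/W
Q = 91.23 × (17.63 − (-1.576)) / 2.2625 = 774.44 W

774.4 W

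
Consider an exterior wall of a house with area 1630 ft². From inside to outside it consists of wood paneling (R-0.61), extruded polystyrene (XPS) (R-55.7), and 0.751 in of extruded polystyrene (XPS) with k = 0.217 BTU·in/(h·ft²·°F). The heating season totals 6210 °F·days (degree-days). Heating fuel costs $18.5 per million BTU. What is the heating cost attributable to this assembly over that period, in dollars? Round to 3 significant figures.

75.2 dollars

0.751/0.217 = 3.461
R_total = 0.61 + 55.7 + 3.461 = 59.77 ft²·°F·h/BTU
E = A × HDD × 24 / R = 1630 × 6210 × 24 / 59.77 = 4064000 BTU
Cost = 4064000/10⁶ × 18.5 = $75.19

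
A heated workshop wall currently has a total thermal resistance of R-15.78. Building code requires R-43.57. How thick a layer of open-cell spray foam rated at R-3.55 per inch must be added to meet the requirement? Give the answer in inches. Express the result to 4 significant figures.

7.828 in

ΔR = 43.57 − 15.78 = 27.79 ft²·°F·h/BTU
L = ΔR / (R/in) = 27.79/3.55 = 7.8282 in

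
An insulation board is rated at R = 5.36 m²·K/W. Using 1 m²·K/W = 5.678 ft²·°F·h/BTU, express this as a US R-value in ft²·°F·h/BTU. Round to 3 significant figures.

R_US = 5.36 × 5.678 = 30.43

30.4 ft²·°F·h/BTU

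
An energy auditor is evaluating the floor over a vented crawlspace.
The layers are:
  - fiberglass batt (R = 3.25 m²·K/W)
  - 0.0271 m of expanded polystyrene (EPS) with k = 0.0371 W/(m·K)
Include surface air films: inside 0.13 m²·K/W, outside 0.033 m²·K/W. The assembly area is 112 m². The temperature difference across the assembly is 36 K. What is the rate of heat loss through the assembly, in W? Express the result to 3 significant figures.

0.0271/0.0371 = 0.7305
R_total = 0.13 + 3.25 + 0.7305 + 0.033 = 4.143 m²·K/W
Q = A·ΔT/R = 112 × 36 / 4.143 = 973.1 W

973 W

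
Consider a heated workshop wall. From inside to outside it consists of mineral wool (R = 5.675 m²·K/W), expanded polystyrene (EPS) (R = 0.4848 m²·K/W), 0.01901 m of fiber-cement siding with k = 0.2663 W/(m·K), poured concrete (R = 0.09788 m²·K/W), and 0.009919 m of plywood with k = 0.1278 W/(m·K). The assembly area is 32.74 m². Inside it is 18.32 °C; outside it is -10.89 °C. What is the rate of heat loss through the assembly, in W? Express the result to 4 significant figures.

149.3 W

0.01901/0.2663 = 0.071386
0.009919/0.1278 = 0.077613
R_total = 5.675 + 0.4848 + 0.071386 + 0.09788 + 0.077613 = 6.4067 m²·K/W
Q = A·ΔT/R = 32.74 × (18.32 − (-10.89)) / 6.4067 = 149.27 W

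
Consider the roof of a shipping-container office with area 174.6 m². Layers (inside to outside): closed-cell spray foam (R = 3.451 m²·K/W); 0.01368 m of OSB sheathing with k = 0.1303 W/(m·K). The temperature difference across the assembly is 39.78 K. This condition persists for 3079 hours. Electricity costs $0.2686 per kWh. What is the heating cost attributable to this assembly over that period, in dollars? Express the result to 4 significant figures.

0.01368/0.1303 = 0.10499
R_total = 3.451 + 0.10499 = 3.556 m²·K/W
Q = 174.6 × 39.78 / 3.556 = 1953.2 W
E = 1953.2 W × 3079 h / 1000 = 6013.9 kWh
Cost = 6013.9 × 0.2686 = $1615.3

1615 dollars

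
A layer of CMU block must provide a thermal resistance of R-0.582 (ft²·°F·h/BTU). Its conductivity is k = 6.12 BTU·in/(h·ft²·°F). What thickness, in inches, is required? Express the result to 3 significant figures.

3.56 in

L = R × k = 0.582 × 6.12 = 3.562 in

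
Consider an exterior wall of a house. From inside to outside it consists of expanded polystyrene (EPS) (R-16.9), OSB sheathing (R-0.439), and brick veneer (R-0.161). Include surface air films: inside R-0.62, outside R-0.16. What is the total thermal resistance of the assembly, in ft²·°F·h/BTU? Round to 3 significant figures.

R_total = 0.62 + 16.9 + 0.439 + 0.161 + 0.16 = 18.28 ft²·°F·h/BTU

18.3 ft²·°F·h/BTU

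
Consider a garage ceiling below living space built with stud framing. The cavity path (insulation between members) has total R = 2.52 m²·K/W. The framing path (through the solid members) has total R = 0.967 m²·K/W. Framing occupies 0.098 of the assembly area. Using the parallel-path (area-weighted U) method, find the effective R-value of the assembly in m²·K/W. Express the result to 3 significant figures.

2.18 m²·K/W

U_eff = 0.902/2.52 + 0.098/0.967 = 0.3579 + 0.1013 = 0.4593
R_eff = 1/U_eff = 2.177 m²·K/W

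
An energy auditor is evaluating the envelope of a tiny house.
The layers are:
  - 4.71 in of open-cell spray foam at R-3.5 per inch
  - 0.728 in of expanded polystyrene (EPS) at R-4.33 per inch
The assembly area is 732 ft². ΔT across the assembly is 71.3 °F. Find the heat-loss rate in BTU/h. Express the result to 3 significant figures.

2660 BTU/h

4.71 × 3.5 = 16.48
0.728 × 4.33 = 3.152
R_total = 16.48 + 3.152 = 19.64 ft²·°F·h/BTU
Q = A·ΔT/R = 732 × 71.3 / 19.64 = 2658 BTU/h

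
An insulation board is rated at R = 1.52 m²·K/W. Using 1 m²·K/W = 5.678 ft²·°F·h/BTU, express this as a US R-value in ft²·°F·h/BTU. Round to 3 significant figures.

8.63 ft²·°F·h/BTU

R_US = 1.52 × 5.678 = 8.631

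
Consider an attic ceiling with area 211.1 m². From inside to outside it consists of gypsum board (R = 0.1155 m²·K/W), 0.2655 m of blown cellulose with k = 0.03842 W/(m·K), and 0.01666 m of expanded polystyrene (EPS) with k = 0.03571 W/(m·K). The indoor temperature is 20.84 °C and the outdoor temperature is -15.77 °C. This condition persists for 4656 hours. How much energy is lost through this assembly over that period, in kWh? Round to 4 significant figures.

0.2655/0.03842 = 6.9105
0.01666/0.03571 = 0.46654
R_total = 0.1155 + 6.9105 + 0.46654 = 7.4925 m²·K/W
Q = 211.1 × (20.84 − (-15.77)) / 7.4925 = 1031.5 W
E = 1031.5 W × 4656 h / 1000 = 4802.6 kWh

4803 kWh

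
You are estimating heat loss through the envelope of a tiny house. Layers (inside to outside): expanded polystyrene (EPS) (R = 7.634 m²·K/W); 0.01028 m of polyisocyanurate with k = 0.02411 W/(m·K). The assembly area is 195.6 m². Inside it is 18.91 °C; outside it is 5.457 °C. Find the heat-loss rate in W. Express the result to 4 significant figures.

326.5 W

0.01028/0.02411 = 0.42638
R_total = 7.634 + 0.42638 = 8.0604 m²·K/W
Q = A·ΔT/R = 195.6 × (18.91 − 5.457) / 8.0604 = 326.46 W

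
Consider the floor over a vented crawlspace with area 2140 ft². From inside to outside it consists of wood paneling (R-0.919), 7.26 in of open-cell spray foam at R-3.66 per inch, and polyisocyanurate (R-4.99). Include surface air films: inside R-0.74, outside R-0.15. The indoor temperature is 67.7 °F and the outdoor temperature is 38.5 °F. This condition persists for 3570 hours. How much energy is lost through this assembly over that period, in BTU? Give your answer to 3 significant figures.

6680000 BTU

7.26 × 3.66 = 26.57
R_total = 0.74 + 0.919 + 26.57 + 4.99 + 0.15 = 33.37 ft²·°F·h/BTU
Q = 2140 × (67.7 − 38.5) / 33.37 = 1873 BTU/h
E = 1873 × 3570 = 6685000 BTU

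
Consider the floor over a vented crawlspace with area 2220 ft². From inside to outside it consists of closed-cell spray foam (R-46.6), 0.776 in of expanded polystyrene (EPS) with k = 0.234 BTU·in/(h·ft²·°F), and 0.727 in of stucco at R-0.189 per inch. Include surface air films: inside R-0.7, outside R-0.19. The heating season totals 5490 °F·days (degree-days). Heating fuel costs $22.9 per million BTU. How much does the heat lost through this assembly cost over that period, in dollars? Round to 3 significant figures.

0.776/0.234 = 3.316
0.727 × 0.189 = 0.1374
R_total = 0.7 + 46.6 + 3.316 + 0.1374 + 0.19 = 50.94 ft²·°F·h/BTU
E = A × HDD × 24 / R = 2220 × 5490 × 24 / 50.94 = 5742000 BTU
Cost = 5742000/10⁶ × 22.9 = $131.5

131 dollars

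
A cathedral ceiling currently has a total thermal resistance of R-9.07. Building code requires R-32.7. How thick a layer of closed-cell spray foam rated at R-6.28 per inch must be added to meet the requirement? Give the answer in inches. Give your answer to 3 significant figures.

ΔR = 32.7 − 9.07 = 23.63 ft²·°F·h/BTU
L = ΔR / (R/in) = 23.63/6.28 = 3.763 in

3.76 in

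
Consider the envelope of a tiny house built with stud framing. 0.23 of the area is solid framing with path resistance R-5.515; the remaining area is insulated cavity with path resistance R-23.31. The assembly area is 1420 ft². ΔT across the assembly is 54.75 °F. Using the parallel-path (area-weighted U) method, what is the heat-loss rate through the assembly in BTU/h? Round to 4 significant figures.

5810 BTU/h

U_eff = 0.77/23.31 + 0.23/5.515 = 0.033033 + 0.041704 = 0.074737
R_eff = 1/U_eff = 13.38 ft²·°F·h/BTU
Q = 1420 × 54.75 / 13.38 = 5810.5 BTU/h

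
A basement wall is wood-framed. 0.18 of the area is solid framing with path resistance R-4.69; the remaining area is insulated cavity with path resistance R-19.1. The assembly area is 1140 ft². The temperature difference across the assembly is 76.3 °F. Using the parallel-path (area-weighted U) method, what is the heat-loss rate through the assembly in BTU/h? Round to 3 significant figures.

7070 BTU/h

U_eff = 0.82/19.1 + 0.18/4.69 = 0.04293 + 0.03838 = 0.08131
R_eff = 1/U_eff = 12.3 ft²·°F·h/BTU
Q = 1140 × 76.3 / 12.3 = 7073 BTU/h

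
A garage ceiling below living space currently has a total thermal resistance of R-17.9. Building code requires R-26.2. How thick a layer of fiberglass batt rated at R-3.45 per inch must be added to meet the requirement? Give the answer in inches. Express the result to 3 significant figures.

2.41 in

ΔR = 26.2 − 17.9 = 8.3 ft²·°F·h/BTU
L = ΔR / (R/in) = 8.3/3.45 = 2.406 in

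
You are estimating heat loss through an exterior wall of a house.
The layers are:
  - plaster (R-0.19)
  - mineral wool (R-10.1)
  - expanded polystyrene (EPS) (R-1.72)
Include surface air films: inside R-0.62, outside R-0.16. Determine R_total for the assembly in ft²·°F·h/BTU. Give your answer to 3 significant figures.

R_total = 0.62 + 0.19 + 10.1 + 1.72 + 0.16 = 12.79 ft²·°F·h/BTU

12.8 ft²·°F·h/BTU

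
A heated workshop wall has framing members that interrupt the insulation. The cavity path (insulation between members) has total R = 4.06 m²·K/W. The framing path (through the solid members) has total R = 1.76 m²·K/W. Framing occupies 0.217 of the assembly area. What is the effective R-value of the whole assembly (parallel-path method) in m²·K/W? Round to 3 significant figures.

U_eff = 0.783/4.06 + 0.217/1.76 = 0.1929 + 0.1233 = 0.3162
R_eff = 1/U_eff = 3.163 m²·K/W

3.16 m²·K/W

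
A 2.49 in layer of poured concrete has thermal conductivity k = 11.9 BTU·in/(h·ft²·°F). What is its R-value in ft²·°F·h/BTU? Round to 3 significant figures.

0.209 ft²·°F·h/BTU

R = L/k = 2.49/11.9 = 0.2092 ft²·°F·h/BTU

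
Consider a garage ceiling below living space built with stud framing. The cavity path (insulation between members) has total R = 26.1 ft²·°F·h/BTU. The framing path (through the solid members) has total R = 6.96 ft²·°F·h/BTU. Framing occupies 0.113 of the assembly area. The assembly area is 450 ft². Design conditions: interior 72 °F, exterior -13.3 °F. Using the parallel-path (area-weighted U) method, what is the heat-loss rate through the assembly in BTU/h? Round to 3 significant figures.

U_eff = 0.887/26.1 + 0.113/6.96 = 0.03398 + 0.01624 = 0.05022
R_eff = 1/U_eff = 19.91 ft²·°F·h/BTU
Q = 450 × (72 − (-13.3)) / 19.91 = 1928 BTU/h

1930 BTU/h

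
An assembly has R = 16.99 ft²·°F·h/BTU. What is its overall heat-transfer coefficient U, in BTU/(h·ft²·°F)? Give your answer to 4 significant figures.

0.05886 BTU/(h·ft²·°F)

U = 1/R = 1/16.99 = 0.058858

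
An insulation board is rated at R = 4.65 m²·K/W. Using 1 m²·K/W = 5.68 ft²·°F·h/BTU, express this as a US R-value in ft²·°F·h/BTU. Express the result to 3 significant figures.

26.4 ft²·°F·h/BTU

R_US = 4.65 × 5.68 = 26.41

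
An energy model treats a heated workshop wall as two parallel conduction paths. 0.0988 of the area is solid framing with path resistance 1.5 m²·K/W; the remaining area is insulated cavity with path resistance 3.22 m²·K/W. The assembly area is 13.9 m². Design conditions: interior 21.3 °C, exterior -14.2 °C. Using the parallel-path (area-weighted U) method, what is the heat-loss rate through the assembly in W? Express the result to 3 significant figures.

171 W

U_eff = 0.9012/3.22 + 0.0988/1.5 = 0.2799 + 0.06587 = 0.3457
R_eff = 1/U_eff = 2.892 m²·K/W
Q = 13.9 × (21.3 − (-14.2)) / 2.892 = 170.6 W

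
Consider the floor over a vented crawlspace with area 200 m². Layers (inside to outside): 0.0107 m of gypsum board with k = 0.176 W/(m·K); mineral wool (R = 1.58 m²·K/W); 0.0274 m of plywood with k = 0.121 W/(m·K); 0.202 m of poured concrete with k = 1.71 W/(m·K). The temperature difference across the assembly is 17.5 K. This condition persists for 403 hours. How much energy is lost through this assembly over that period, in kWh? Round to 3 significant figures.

710 kWh

0.0107/0.176 = 0.0608
0.0274/0.121 = 0.2264
0.202/1.71 = 0.1181
R_total = 0.0608 + 1.58 + 0.2264 + 0.1181 = 1.985 m²·K/W
Q = 200 × 17.5 / 1.985 = 1763 W
E = 1763 W × 403 h / 1000 = 710.4 kWh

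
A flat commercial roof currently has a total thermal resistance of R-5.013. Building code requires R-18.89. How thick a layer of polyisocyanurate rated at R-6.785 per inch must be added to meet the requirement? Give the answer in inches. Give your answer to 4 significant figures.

2.045 in

ΔR = 18.89 − 5.013 = 13.877 ft²·°F·h/BTU
L = ΔR / (R/in) = 13.877/6.785 = 2.0452 in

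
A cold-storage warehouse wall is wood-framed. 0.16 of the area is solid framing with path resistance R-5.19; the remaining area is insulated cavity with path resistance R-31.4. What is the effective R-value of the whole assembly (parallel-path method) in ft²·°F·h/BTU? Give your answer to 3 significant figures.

17.4 ft²·°F·h/BTU

U_eff = 0.84/31.4 + 0.16/5.19 = 0.02675 + 0.03083 = 0.05758
R_eff = 1/U_eff = 17.37 ft²·°F·h/BTU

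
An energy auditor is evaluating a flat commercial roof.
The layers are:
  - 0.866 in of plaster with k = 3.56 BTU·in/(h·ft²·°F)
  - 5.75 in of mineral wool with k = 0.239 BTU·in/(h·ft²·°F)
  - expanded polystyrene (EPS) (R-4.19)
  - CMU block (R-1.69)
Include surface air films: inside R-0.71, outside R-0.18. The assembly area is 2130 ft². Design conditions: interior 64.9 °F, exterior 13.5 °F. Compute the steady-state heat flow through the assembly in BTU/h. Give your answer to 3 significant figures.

0.866/3.56 = 0.2433
5.75/0.239 = 24.06
R_total = 0.71 + 0.2433 + 24.06 + 4.19 + 1.69 + 0.18 = 31.07 ft²·°F·h/BTU
Q = A·ΔT/R = 2130 × (64.9 − 13.5) / 31.07 = 3524 BTU/h

3520 BTU/h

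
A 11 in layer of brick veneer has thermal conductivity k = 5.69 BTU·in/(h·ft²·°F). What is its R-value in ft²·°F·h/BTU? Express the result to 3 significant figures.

1.93 ft²·°F·h/BTU

R = L/k = 11/5.69 = 1.933 ft²·°F·h/BTU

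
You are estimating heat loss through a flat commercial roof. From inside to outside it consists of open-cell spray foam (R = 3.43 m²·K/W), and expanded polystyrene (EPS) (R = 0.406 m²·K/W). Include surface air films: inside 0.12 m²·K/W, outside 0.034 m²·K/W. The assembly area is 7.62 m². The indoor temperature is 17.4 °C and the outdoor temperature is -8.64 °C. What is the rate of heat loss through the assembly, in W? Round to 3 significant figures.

49.7 W

R_total = 0.12 + 3.43 + 0.406 + 0.034 = 3.99 m²·K/W
Q = A·ΔT/R = 7.62 × (17.4 − (-8.64)) / 3.99 = 49.73 W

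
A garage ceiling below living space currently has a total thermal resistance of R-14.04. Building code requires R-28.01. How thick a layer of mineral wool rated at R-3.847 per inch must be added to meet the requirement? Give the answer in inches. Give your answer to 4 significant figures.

ΔR = 28.01 − 14.04 = 13.97 ft²·°F·h/BTU
L = ΔR / (R/in) = 13.97/3.847 = 3.6314 in

3.631 in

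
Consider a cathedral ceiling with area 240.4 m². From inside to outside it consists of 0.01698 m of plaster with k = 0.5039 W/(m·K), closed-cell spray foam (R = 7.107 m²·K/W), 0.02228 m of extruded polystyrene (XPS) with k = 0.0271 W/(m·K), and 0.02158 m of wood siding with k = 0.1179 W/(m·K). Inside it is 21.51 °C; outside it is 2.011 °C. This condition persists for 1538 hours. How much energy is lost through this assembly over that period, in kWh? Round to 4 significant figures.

0.01698/0.5039 = 0.033697
0.02228/0.0271 = 0.82214
0.02158/0.1179 = 0.18304
R_total = 0.033697 + 7.107 + 0.82214 + 0.18304 = 8.1459 m²·K/W
Q = 240.4 × (21.51 − 2.011) / 8.1459 = 575.45 W
E = 575.45 W × 1538 h / 1000 = 885.05 kWh

885.0 kWh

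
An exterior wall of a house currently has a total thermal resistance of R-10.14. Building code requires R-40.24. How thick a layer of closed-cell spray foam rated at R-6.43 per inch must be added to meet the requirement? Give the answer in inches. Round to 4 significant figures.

4.681 in

ΔR = 40.24 − 10.14 = 30.1 ft²·°F·h/BTU
L = ΔR / (R/in) = 30.1/6.43 = 4.6812 in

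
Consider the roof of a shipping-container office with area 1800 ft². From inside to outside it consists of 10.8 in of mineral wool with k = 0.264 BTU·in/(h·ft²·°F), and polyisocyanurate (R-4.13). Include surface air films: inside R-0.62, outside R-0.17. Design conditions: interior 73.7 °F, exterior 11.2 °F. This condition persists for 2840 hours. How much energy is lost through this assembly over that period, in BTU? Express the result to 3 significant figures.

10.8/0.264 = 40.91
R_total = 0.62 + 40.91 + 4.13 + 0.17 = 45.83 ft²·°F·h/BTU
Q = 1800 × (73.7 − 11.2) / 45.83 = 2455 BTU/h
E = 2455 × 2840 = 6972000 BTU

6970000 BTU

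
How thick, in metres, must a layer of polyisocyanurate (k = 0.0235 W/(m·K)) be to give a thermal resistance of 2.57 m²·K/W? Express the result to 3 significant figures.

L = R·k = 2.57 × 0.0235 = 0.06039 m

0.0604 m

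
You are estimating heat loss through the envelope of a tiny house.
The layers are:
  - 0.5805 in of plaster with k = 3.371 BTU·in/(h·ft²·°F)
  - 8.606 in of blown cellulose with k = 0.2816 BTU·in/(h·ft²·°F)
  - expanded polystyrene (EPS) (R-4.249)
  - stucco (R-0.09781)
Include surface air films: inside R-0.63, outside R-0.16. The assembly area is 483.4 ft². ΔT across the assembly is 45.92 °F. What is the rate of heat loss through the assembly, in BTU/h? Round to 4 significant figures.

0.5805/3.371 = 0.1722
8.606/0.2816 = 30.561
R_total = 0.63 + 0.1722 + 30.561 + 4.249 + 0.09781 + 0.16 = 35.87 ft²·°F·h/BTU
Q = A·ΔT/R = 483.4 × 45.92 / 35.87 = 618.84 BTU/h

618.8 BTU/h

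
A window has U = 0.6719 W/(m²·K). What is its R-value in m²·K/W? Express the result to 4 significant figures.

R = 1/U = 1/0.6719 = 1.4883

1.488 m²·K/W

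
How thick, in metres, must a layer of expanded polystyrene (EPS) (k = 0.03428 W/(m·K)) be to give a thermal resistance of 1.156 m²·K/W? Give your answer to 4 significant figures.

L = R·k = 1.156 × 0.03428 = 0.039628 m

0.03963 m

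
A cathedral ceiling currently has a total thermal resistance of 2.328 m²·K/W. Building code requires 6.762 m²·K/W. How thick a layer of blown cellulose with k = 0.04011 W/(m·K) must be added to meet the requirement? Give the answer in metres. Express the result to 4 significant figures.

ΔR = 6.762 − 2.328 = 4.434 m²·K/W
L = ΔR × k = 4.434 × 0.04011 = 0.17785 m

0.1778 m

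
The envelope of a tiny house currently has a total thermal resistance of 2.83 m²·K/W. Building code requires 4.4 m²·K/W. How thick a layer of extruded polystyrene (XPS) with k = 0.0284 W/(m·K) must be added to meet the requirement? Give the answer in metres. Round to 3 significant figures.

ΔR = 4.4 − 2.83 = 1.57 m²·K/W
L = ΔR × k = 1.57 × 0.0284 = 0.04459 m

0.0446 m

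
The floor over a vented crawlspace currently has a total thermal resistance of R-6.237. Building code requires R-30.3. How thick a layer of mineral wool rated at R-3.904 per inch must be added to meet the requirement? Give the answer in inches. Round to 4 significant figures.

ΔR = 30.3 − 6.237 = 24.063 ft²·°F·h/BTU
L = ΔR / (R/in) = 24.063/3.904 = 6.1637 in

6.164 in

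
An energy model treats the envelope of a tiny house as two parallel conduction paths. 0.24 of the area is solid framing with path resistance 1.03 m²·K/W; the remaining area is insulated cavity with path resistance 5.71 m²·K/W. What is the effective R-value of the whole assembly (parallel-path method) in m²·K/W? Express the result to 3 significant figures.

U_eff = 0.76/5.71 + 0.24/1.03 = 0.1331 + 0.233 = 0.3661
R_eff = 1/U_eff = 2.731 m²·K/W

2.73 m²·K/W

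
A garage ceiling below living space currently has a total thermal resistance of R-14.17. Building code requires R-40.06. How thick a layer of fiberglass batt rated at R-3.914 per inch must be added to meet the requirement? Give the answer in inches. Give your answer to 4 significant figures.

ΔR = 40.06 − 14.17 = 25.89 ft²·°F·h/BTU
L = ΔR / (R/in) = 25.89/3.914 = 6.6147 in

6.615 in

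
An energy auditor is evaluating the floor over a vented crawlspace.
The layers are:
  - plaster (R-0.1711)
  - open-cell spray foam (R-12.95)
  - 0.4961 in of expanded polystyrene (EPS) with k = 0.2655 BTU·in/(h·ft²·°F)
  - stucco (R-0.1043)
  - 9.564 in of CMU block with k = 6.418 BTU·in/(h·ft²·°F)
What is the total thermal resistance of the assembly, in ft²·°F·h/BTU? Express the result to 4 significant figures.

16.58 ft²·°F·h/BTU

0.4961/0.2655 = 1.8685
9.564/6.418 = 1.4902
R_total = 0.1711 + 12.95 + 1.8685 + 0.1043 + 1.4902 = 16.584 ft²·°F·h/BTU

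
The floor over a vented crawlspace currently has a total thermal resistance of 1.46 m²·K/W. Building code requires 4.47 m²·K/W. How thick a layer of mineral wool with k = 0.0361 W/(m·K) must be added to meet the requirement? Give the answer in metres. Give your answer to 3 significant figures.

0.109 m

ΔR = 4.47 − 1.46 = 3.01 m²·K/W
L = ΔR × k = 3.01 × 0.0361 = 0.1087 m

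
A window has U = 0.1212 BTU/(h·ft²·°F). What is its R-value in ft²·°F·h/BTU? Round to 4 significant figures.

R = 1/U = 1/0.1212 = 8.2508

8.251 ft²·°F·h/BTU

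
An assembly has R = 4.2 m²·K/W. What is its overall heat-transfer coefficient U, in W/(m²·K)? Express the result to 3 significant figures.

0.238 W/(m²·K)

U = 1/R = 1/4.2 = 0.2381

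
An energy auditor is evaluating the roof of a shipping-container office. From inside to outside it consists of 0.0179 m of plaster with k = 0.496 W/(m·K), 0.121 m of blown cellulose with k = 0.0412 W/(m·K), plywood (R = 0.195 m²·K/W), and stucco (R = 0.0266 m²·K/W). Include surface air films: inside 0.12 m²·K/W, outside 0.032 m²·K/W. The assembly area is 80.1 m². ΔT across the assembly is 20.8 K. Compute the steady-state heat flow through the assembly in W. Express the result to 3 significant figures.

498 W

0.0179/0.496 = 0.03609
0.121/0.0412 = 2.937
R_total = 0.12 + 0.03609 + 2.937 + 0.195 + 0.0266 + 0.032 = 3.347 m²·K/W
Q = A·ΔT/R = 80.1 × 20.8 / 3.347 = 497.8 W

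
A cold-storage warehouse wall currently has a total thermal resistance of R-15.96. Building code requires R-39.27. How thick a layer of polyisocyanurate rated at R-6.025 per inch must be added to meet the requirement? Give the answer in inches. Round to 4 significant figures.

ΔR = 39.27 − 15.96 = 23.31 ft²·°F·h/BTU
L = ΔR / (R/in) = 23.31/6.025 = 3.8689 in

3.869 in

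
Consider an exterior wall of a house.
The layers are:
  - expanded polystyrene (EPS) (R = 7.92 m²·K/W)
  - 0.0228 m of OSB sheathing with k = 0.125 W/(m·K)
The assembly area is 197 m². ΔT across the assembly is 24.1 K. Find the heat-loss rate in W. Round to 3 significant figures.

0.0228/0.125 = 0.1824
R_total = 7.92 + 0.1824 = 8.102 m²·K/W
Q = A·ΔT/R = 197 × 24.1 / 8.102 = 586 W

586 W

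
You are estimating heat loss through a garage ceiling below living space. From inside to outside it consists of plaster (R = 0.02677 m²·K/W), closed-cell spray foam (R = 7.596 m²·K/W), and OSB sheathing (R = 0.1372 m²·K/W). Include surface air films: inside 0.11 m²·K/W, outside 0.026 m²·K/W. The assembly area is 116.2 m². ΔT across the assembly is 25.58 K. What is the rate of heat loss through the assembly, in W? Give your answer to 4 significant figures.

R_total = 0.11 + 0.02677 + 7.596 + 0.1372 + 0.026 = 7.896 m²·K/W
Q = A·ΔT/R = 116.2 × 25.58 / 7.896 = 376.44 W

376.4 W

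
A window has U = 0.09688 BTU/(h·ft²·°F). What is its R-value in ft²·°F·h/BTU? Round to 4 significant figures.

10.32 ft²·°F·h/BTU

R = 1/U = 1/0.09688 = 10.322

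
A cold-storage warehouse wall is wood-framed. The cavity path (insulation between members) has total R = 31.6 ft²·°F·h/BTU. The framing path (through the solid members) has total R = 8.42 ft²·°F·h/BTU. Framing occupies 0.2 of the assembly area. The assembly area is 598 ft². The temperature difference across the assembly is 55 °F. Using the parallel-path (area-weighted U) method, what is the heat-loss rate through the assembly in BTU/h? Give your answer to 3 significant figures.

U_eff = 0.8/31.6 + 0.2/8.42 = 0.02532 + 0.02375 = 0.04907
R_eff = 1/U_eff = 20.38 ft²·°F·h/BTU
Q = 598 × 55 / 20.38 = 1614 BTU/h

1610 BTU/h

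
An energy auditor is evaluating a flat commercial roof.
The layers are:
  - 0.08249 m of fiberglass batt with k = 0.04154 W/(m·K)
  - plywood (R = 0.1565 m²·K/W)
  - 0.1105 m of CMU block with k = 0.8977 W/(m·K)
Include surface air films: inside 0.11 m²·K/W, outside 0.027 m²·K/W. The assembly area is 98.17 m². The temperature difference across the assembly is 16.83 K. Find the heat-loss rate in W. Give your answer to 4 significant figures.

687.7 W

0.08249/0.04154 = 1.9858
0.1105/0.8977 = 0.12309
R_total = 0.11 + 1.9858 + 0.1565 + 0.12309 + 0.027 = 2.4024 m²·K/W
Q = A·ΔT/R = 98.17 × 16.83 / 2.4024 = 687.73 W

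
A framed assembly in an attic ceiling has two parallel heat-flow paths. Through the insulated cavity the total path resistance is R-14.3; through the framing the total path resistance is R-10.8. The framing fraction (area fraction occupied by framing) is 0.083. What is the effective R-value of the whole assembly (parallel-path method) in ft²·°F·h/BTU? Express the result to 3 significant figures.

U_eff = 0.917/14.3 + 0.083/10.8 = 0.06413 + 0.007685 = 0.07181
R_eff = 1/U_eff = 13.93 ft²·°F·h/BTU

13.9 ft²·°F·h/BTU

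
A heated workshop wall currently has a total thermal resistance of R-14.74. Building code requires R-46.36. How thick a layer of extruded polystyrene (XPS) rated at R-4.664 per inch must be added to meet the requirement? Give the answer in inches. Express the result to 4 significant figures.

ΔR = 46.36 − 14.74 = 31.62 ft²·°F·h/BTU
L = ΔR / (R/in) = 31.62/4.664 = 6.7796 in

6.780 in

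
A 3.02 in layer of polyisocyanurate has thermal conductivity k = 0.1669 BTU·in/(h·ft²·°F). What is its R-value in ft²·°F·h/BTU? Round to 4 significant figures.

18.09 ft²·°F·h/BTU

R = L/k = 3.02/0.1669 = 18.095 ft²·°F·h/BTU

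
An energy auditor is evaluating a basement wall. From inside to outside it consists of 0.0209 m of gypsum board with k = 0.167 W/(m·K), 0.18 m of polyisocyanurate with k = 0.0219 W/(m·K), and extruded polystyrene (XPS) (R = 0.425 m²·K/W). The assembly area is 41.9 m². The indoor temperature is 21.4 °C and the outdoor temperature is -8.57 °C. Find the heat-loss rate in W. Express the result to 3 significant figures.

0.0209/0.167 = 0.1251
0.18/0.0219 = 8.219
R_total = 0.1251 + 8.219 + 0.425 = 8.769 m²·K/W
Q = A·ΔT/R = 41.9 × (21.4 − (-8.57)) / 8.769 = 143.2 W

143 W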